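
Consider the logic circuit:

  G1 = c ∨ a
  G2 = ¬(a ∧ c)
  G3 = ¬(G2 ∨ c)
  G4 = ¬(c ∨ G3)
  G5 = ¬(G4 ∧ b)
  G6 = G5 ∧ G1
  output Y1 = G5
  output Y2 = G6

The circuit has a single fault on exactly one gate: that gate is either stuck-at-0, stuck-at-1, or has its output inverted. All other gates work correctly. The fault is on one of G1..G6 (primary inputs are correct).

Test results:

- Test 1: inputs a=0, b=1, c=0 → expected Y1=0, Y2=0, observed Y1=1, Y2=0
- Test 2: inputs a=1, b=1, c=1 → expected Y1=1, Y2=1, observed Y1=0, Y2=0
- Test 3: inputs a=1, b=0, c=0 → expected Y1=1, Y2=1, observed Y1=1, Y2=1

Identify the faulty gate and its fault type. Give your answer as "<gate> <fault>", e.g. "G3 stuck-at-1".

Fault-free values for test 1 (a=0, b=1, c=0): G1=0, G2=1, G3=0, G4=1, G5=0, G6=0, giving Y1=0, Y2=0. Observed Y1=1, Y2=0.
Test 1: faults giving observed Y1=1, Y2=0 are {G2 stuck-at-0, G2 inverted output, G3 stuck-at-1, G3 inverted output, G4 stuck-at-0, G4 inverted output, G5 stuck-at-1, G5 inverted output}.
Test 2 (a=1, b=1, c=1): fault-free G1=1, G2=0, G3=0, G4=0, G5=1, G6=1 → Y1=1, Y2=1; observed Y1=0, Y2=0. Eliminates G2 stuck-at-0, G2 inverted output, G3 stuck-at-1, G3 inverted output, G4 stuck-at-0, G5 stuck-at-1.
Test 3 (a=1, b=0, c=0): fault-free G1=1, G2=1, G3=0, G4=1, G5=1, G6=1 → Y1=1, Y2=1; observed Y1=1, Y2=1. Eliminates G5 inverted output.
Only G4 inverted output is consistent with every test.

G4 inverted output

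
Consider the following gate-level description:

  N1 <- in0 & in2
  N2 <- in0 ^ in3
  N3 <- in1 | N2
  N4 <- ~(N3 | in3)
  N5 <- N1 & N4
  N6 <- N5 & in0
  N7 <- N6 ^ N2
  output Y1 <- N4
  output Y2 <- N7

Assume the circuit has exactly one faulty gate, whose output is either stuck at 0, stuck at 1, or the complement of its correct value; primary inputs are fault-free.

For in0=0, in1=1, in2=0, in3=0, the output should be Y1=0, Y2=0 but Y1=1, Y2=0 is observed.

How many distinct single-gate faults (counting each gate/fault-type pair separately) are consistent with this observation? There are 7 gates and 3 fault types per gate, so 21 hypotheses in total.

Fault-free: N1=0, N2=0, N3=1, N4=0, N5=0, N6=0, N7=0 → Y1=0, Y2=0. Observed Y1=1, Y2=0.
  N1: none of the 3 fault types match ✗
  N2: none of the 3 fault types match ✗
  N3: stuck-at-0, inverted output ✓; others ✗
  N4: stuck-at-1, inverted output ✓; others ✗
  N5: none of the 3 fault types match ✗
  N6: none of the 3 fault types match ✗
  N7: none of the 3 fault types match ✗
Consistent faults: {N3 stuck-at-0, N3 inverted output, N4 stuck-at-1, N4 inverted output} — 4 in all.

4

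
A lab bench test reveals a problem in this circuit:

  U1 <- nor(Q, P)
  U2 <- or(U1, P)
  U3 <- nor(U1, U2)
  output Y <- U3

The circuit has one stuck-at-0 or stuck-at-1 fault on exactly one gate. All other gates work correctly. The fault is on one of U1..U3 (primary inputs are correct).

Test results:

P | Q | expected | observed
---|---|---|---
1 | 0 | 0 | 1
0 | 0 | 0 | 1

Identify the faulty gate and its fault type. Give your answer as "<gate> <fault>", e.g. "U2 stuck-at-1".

Fault-free values for test 1 (P=1, Q=0): U1=0, U2=1, U3=0, giving Y=0. Observed 1.
Test 1: faults giving observed 1 are {U2 stuck-at-0, U3 stuck-at-1}.
Test 2 (P=0, Q=0): fault-free U1=1, U2=1, U3=0 → 0; observed 1. Eliminates U2 stuck-at-0.
Only U3 stuck-at-1 is consistent with every test.

U3 stuck-at-1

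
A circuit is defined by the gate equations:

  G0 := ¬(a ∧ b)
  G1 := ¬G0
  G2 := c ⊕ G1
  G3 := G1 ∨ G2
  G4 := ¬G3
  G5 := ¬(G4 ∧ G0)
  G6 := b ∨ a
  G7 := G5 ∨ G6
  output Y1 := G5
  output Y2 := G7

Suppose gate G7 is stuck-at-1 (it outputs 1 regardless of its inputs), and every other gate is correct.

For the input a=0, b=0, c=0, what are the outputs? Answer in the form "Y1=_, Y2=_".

Y1=0, Y2=1

Propagate with G7 forced: G0=1, G1=0, G2=0, G3=0, G4=1, G5=0, G6=0, G7=1 [stuck-at-1].
So the outputs are Y1=0, Y2=1. (Without the fault they would be Y1=0, Y2=0.)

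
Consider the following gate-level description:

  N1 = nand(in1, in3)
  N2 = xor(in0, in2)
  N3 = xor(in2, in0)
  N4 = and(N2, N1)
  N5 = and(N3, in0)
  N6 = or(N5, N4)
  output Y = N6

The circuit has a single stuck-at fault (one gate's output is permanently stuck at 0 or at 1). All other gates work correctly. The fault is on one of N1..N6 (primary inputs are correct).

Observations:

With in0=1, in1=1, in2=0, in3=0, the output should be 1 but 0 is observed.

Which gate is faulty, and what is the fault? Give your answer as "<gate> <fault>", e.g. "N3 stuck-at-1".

Fault-free values for test 1 (in0=1, in1=1, in2=0, in3=0): N1=1, N2=1, N3=1, N4=1, N5=1, N6=1, giving Y=1. Observed 0.
Test 1: faults giving observed 0 are {N6 stuck-at-0}.
Only N6 stuck-at-0 is consistent with every test.

N6 stuck-at-0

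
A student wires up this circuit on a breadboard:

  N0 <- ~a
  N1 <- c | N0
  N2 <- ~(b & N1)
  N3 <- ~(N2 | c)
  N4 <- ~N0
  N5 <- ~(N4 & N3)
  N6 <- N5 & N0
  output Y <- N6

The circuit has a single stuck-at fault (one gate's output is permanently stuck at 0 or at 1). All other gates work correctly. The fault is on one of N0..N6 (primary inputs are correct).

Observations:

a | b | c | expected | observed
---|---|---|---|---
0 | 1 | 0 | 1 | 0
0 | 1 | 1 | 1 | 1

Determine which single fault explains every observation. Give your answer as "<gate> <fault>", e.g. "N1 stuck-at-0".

Fault-free values for test 1 (a=0, b=1, c=0): N0=1, N1=1, N2=0, N3=1, N4=0, N5=1, N6=1, giving Y=1. Observed 0.
Test 1: faults giving observed 0 are {N0 stuck-at-0, N4 stuck-at-1, N5 stuck-at-0, N6 stuck-at-0}.
Test 2 (a=0, b=1, c=1): fault-free N0=1, N1=1, N2=0, N3=0, N4=0, N5=1, N6=1 → 1; observed 1. Eliminates N0 stuck-at-0, N5 stuck-at-0, N6 stuck-at-0.
Only N4 stuck-at-1 is consistent with every test.

N4 stuck-at-1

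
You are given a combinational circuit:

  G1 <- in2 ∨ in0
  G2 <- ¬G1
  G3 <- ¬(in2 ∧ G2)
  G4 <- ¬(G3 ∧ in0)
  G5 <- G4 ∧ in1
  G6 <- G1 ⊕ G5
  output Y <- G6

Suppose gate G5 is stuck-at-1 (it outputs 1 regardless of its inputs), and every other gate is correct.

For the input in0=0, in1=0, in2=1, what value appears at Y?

0

Propagate with G5 forced: G1=1, G2=0, G3=1, G4=1, G5=1 [stuck-at-1], G6=0.
So Y = 0. (Without the fault it would be 1.)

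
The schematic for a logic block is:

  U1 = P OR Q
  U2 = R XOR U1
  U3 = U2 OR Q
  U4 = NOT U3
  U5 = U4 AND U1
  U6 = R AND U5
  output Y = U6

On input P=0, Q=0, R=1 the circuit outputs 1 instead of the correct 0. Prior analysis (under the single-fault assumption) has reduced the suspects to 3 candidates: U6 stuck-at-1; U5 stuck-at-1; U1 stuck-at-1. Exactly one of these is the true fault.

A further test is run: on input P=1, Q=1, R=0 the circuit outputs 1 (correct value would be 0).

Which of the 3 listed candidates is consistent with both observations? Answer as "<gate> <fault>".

U6 stuck-at-1

Evaluate each candidate on input P=1, Q=1, R=0:
  U6 stuck-at-1: U1=1, U2=1, U3=1, U4=0, U5=0, U6=1 [stuck-at-1] → 1 — matches
  U5 stuck-at-1: U1=1, U2=1, U3=1, U4=0, U5=1 [stuck-at-1], U6=0 → 0 — eliminated
  U1 stuck-at-1: U1=1 [stuck-at-1], U2=1, U3=1, U4=0, U5=0, U6=0 → 0 — eliminated
Only U6 stuck-at-1 reproduces the observed 1.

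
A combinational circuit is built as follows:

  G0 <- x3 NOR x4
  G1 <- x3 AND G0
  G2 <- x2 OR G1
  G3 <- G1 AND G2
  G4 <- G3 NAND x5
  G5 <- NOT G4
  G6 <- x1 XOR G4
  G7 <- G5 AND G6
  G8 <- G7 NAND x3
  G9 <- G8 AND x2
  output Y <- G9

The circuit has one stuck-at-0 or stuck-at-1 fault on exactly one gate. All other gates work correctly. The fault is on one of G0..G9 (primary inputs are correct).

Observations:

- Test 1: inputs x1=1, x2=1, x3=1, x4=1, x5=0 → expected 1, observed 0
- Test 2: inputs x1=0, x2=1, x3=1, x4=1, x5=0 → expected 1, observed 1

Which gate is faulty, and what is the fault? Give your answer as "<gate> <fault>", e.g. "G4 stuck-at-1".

G4 stuck-at-0

Fault-free values for test 1 (x1=1, x2=1, x3=1, x4=1, x5=0): G0=0, G1=0, G2=1, G3=0, G4=1, G5=0, G6=0, G7=0, G8=1, G9=1, giving Y=1. Observed 0.
Test 1: faults giving observed 0 are {G4 stuck-at-0, G7 stuck-at-1, G8 stuck-at-0, G9 stuck-at-0}.
Test 2 (x1=0, x2=1, x3=1, x4=1, x5=0): fault-free G0=0, G1=0, G2=1, G3=0, G4=1, G5=0, G6=1, G7=0, G8=1, G9=1 → 1; observed 1. Eliminates G7 stuck-at-1, G8 stuck-at-0, G9 stuck-at-0.
Only G4 stuck-at-0 is consistent with every test.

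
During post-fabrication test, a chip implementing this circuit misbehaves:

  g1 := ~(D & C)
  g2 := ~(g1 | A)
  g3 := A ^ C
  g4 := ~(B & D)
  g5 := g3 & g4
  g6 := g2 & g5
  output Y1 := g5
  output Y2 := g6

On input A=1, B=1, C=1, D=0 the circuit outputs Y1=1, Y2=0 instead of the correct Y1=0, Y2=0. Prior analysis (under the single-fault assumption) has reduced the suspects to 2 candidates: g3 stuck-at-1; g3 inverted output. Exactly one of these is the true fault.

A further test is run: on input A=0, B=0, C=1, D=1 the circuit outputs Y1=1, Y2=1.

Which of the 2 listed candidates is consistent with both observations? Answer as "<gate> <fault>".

g3 stuck-at-1

Evaluate each candidate on input A=0, B=0, C=1, D=1:
  g3 stuck-at-1: g1=0, g2=1, g3=1 [stuck-at-1], g4=1, g5=1, g6=1 → Y1=1, Y2=1 — matches
  g3 inverted output: g1=0, g2=1, g3=0 [inverted output], g4=1, g5=0, g6=0 → Y1=0, Y2=0 — eliminated
Only g3 stuck-at-1 reproduces the observed Y1=1, Y2=1.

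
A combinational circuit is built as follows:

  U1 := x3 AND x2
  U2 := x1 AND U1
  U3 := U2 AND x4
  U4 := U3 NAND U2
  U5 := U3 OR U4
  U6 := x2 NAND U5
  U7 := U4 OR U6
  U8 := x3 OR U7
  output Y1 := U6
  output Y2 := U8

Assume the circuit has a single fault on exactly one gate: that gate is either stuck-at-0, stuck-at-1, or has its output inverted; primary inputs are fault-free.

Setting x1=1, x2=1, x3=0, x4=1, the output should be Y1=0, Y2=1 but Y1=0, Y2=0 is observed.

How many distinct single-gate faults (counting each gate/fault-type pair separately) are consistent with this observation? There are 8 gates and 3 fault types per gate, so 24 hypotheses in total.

Fault-free: U1=0, U2=0, U3=0, U4=1, U5=1, U6=0, U7=1, U8=1 → Y1=0, Y2=1. Observed Y1=0, Y2=0.
  U1: stuck-at-1, inverted output ✓; others ✗
  U2: stuck-at-1, inverted output ✓; others ✗
  U3: none of the 3 fault types match ✗
  U4: none of the 3 fault types match ✗
  U5: none of the 3 fault types match ✗
  U6: none of the 3 fault types match ✗
  U7: stuck-at-0, inverted output ✓; others ✗
  U8: stuck-at-0, inverted output ✓; others ✗
Consistent faults: {U1 stuck-at-1, U1 inverted output, U2 stuck-at-1, U2 inverted output, U7 stuck-at-0, U7 inverted output, U8 stuck-at-0, U8 inverted output} — 8 in all.

8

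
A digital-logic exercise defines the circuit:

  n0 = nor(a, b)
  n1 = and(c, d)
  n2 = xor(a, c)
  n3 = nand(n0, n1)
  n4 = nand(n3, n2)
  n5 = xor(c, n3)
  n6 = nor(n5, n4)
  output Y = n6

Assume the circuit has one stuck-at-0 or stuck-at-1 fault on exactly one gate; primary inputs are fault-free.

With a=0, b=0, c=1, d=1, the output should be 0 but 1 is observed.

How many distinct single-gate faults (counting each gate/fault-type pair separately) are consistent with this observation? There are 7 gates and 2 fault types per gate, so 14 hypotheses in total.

Fault-free: n0=1, n1=1, n2=1, n3=0, n4=1, n5=1, n6=0 → 0. Observed 1.
  n0 stuck-at-0: output 1 ✓
  n0 stuck-at-1: output 0 ✗
  n1 stuck-at-0: output 1 ✓
  n1 stuck-at-1: output 0 ✗
  n2 stuck-at-0: output 0 ✗
  n2 stuck-at-1: output 0 ✗
  n3 stuck-at-0: output 0 ✗
  n3 stuck-at-1: output 1 ✓
  n4 stuck-at-0: output 0 ✗
  n4 stuck-at-1: output 0 ✗
  n5 stuck-at-0: output 0 ✗
  n5 stuck-at-1: output 0 ✗
  n6 stuck-at-0: output 0 ✗
  n6 stuck-at-1: output 1 ✓
Consistent faults: {n0 stuck-at-0, n1 stuck-at-0, n3 stuck-at-1, n6 stuck-at-1} — 4 in all.

4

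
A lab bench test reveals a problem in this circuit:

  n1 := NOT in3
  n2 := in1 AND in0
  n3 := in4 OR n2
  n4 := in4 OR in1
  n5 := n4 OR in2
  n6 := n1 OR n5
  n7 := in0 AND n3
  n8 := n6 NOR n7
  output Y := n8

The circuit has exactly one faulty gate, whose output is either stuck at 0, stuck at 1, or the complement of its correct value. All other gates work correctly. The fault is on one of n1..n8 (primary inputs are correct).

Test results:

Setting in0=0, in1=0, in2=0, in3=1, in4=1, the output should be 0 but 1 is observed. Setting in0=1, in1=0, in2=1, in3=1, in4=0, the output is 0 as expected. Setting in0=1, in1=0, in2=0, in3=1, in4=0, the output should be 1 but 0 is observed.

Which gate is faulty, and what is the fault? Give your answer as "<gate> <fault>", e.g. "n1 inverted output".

n4 inverted output

Fault-free values for test 1 (in0=0, in1=0, in2=0, in3=1, in4=1): n1=0, n2=0, n3=1, n4=1, n5=1, n6=1, n7=0, n8=0, giving Y=0. Observed 1.
Test 1: faults giving observed 1 are {n4 stuck-at-0, n4 inverted output, n5 stuck-at-0, n5 inverted output, n6 stuck-at-0, n6 inverted output, n8 stuck-at-1, n8 inverted output}.
Test 2 (in0=1, in1=0, in2=1, in3=1, in4=0): fault-free n1=0, n2=0, n3=0, n4=0, n5=1, n6=1, n7=0, n8=0 → 0; observed 0. Eliminates n5 stuck-at-0, n5 inverted output, n6 stuck-at-0, n6 inverted output, n8 stuck-at-1, n8 inverted output.
Test 3 (in0=1, in1=0, in2=0, in3=1, in4=0): fault-free n1=0, n2=0, n3=0, n4=0, n5=0, n6=0, n7=0, n8=1 → 1; observed 0. Eliminates n4 stuck-at-0.
Only n4 inverted output is consistent with every test.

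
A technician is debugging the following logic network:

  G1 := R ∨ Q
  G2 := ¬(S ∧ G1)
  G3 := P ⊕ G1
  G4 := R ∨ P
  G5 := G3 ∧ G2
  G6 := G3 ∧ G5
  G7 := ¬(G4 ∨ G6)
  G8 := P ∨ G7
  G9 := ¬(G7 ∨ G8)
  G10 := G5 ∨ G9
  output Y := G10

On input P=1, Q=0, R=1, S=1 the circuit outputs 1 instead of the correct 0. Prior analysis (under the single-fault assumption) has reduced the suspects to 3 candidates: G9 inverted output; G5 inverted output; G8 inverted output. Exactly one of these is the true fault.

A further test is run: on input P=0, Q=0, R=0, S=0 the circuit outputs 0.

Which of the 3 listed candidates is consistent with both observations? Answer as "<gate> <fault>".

G8 inverted output

Evaluate each candidate on input P=0, Q=0, R=0, S=0:
  G9 inverted output: G1=0, G2=1, G3=0, G4=0, G5=0, G6=0, G7=1, G8=1, G9=1 [inverted output], G10=1 → 1 — eliminated
  G5 inverted output: G1=0, G2=1, G3=0, G4=0, G5=1 [inverted output], G6=0, G7=1, G8=1, G9=0, G10=1 → 1 — eliminated
  G8 inverted output: G1=0, G2=1, G3=0, G4=0, G5=0, G6=0, G7=1, G8=0 [inverted output], G9=0, G10=0 → 0 — matches
Only G8 inverted output reproduces the observed 0.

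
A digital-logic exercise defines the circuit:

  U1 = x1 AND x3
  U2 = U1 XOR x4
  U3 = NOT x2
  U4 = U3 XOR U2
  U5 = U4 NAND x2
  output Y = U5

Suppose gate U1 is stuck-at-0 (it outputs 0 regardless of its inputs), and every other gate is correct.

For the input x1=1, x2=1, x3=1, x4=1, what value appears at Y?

0

Propagate with U1 forced: U1=0 [stuck-at-0], U2=1, U3=0, U4=1, U5=0.
So Y = 0. (Without the fault it would be 1.)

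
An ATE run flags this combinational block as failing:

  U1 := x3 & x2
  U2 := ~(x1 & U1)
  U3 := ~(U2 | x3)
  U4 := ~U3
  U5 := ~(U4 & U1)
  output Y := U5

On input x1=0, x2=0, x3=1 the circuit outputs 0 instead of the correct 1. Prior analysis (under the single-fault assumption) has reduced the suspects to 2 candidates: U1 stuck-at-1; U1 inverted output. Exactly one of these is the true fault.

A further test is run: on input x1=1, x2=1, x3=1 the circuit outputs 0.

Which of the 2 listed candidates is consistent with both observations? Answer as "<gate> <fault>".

U1 stuck-at-1

Evaluate each candidate on input x1=1, x2=1, x3=1:
  U1 stuck-at-1: U1=1 [stuck-at-1], U2=0, U3=0, U4=1, U5=0 → 0 — matches
  U1 inverted output: U1=0 [inverted output], U2=1, U3=0, U4=1, U5=1 → 1 — eliminated
Only U1 stuck-at-1 reproduces the observed 0.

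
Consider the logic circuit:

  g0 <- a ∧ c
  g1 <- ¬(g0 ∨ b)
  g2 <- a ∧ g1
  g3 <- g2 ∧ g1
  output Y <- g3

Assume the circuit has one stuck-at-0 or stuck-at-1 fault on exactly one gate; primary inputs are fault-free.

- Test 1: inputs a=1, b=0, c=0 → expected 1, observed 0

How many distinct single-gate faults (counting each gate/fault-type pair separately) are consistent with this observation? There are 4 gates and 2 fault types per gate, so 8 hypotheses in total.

4

Fault-free: g0=0, g1=1, g2=1, g3=1 → 1. Observed 0.
  g0 stuck-at-0: output 1 ✗
  g0 stuck-at-1: output 0 ✓
  g1 stuck-at-0: output 0 ✓
  g1 stuck-at-1: output 1 ✗
  g2 stuck-at-0: output 0 ✓
  g2 stuck-at-1: output 1 ✗
  g3 stuck-at-0: output 0 ✓
  g3 stuck-at-1: output 1 ✗
Consistent faults: {g0 stuck-at-1, g1 stuck-at-0, g2 stuck-at-0, g3 stuck-at-0} — 4 in all.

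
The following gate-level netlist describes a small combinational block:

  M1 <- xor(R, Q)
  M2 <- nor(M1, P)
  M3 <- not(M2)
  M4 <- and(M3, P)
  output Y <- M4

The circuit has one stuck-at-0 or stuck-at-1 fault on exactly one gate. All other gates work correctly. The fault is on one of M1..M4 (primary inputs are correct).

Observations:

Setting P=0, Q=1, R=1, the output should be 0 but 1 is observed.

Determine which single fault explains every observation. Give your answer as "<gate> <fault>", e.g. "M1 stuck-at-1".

Fault-free values for test 1 (P=0, Q=1, R=1): M1=0, M2=1, M3=0, M4=0, giving Y=0. Observed 1.
Test 1: faults giving observed 1 are {M4 stuck-at-1}.
Only M4 stuck-at-1 is consistent with every test.

M4 stuck-at-1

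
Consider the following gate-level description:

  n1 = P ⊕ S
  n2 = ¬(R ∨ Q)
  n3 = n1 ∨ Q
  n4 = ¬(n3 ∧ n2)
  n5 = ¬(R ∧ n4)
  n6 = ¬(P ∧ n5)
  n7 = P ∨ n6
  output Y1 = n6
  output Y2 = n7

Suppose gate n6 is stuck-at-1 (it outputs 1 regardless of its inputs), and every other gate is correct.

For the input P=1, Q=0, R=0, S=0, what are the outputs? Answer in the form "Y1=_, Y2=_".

Propagate with n6 forced: n1=1, n2=1, n3=1, n4=0, n5=1, n6=1 [stuck-at-1], n7=1.
So the outputs are Y1=1, Y2=1. (Without the fault they would be Y1=0, Y2=1.)

Y1=1, Y2=1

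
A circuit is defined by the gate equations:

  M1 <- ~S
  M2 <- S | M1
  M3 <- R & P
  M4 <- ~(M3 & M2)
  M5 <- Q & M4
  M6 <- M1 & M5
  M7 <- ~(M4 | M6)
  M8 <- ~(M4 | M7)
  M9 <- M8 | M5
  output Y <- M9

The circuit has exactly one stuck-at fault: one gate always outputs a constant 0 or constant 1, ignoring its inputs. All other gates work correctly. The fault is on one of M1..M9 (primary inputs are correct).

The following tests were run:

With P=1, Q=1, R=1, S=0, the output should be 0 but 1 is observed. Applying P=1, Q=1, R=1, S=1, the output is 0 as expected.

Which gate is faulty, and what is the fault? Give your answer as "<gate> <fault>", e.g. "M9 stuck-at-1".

Fault-free values for test 1 (P=1, Q=1, R=1, S=0): M1=1, M2=1, M3=1, M4=0, M5=0, M6=0, M7=1, M8=0, M9=0, giving Y=0. Observed 1.
Test 1: faults giving observed 1 are {M1 stuck-at-0, M2 stuck-at-0, M3 stuck-at-0, M4 stuck-at-1, M5 stuck-at-1, M6 stuck-at-1, M7 stuck-at-0, M8 stuck-at-1, M9 stuck-at-1}.
Test 2 (P=1, Q=1, R=1, S=1): fault-free M1=0, M2=1, M3=1, M4=0, M5=0, M6=0, M7=1, M8=0, M9=0 → 0; observed 0. Eliminates M2 stuck-at-0, M3 stuck-at-0, M4 stuck-at-1, M5 stuck-at-1, M6 stuck-at-1, M7 stuck-at-0, M8 stuck-at-1, M9 stuck-at-1.
Only M1 stuck-at-0 is consistent with every test.

M1 stuck-at-0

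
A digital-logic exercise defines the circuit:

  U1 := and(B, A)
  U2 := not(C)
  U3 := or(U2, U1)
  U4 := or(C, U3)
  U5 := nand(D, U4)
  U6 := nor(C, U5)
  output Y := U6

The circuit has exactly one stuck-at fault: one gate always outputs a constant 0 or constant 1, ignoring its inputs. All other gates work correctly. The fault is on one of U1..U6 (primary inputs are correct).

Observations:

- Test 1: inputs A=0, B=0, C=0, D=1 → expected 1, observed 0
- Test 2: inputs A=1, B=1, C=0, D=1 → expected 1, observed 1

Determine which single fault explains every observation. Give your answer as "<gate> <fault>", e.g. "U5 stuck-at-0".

U2 stuck-at-0

Fault-free values for test 1 (A=0, B=0, C=0, D=1): U1=0, U2=1, U3=1, U4=1, U5=0, U6=1, giving Y=1. Observed 0.
Test 1: faults giving observed 0 are {U2 stuck-at-0, U3 stuck-at-0, U4 stuck-at-0, U5 stuck-at-1, U6 stuck-at-0}.
Test 2 (A=1, B=1, C=0, D=1): fault-free U1=1, U2=1, U3=1, U4=1, U5=0, U6=1 → 1; observed 1. Eliminates U3 stuck-at-0, U4 stuck-at-0, U5 stuck-at-1, U6 stuck-at-0.
Only U2 stuck-at-0 is consistent with every test.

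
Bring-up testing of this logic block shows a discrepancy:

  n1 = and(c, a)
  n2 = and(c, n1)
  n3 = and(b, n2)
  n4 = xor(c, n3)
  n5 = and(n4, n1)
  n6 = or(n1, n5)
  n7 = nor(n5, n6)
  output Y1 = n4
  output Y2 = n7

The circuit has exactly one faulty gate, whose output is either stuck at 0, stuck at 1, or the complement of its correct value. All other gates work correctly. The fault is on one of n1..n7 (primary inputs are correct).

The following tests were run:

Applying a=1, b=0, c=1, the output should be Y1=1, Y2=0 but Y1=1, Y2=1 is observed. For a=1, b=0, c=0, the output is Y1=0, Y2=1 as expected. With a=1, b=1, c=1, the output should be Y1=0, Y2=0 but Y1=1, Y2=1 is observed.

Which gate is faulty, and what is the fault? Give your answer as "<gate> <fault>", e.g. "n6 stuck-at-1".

Fault-free values for test 1 (a=1, b=0, c=1): n1=1, n2=1, n3=0, n4=1, n5=1, n6=1, n7=0, giving Y1=1, Y2=0. Observed Y1=1, Y2=1.
Test 1: faults giving observed Y1=1, Y2=1 are {n1 stuck-at-0, n1 inverted output, n7 stuck-at-1, n7 inverted output}.
Test 2 (a=1, b=0, c=0): fault-free n1=0, n2=0, n3=0, n4=0, n5=0, n6=0, n7=1 → Y1=0, Y2=1; observed Y1=0, Y2=1. Eliminates n1 inverted output, n7 inverted output.
Test 3 (a=1, b=1, c=1): fault-free n1=1, n2=1, n3=1, n4=0, n5=0, n6=1, n7=0 → Y1=0, Y2=0; observed Y1=1, Y2=1. Eliminates n7 stuck-at-1.
Only n1 stuck-at-0 is consistent with every test.

n1 stuck-at-0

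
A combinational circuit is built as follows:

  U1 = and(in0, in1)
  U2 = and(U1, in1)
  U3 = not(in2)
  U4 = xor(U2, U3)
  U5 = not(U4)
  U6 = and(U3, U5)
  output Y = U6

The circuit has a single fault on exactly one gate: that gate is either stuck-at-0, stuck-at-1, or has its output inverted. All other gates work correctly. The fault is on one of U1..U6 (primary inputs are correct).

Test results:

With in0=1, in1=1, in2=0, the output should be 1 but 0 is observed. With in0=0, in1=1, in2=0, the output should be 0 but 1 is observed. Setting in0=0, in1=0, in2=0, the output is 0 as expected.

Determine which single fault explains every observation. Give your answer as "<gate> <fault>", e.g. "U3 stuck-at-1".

U1 inverted output

Fault-free values for test 1 (in0=1, in1=1, in2=0): U1=1, U2=1, U3=1, U4=0, U5=1, U6=1, giving Y=1. Observed 0.
Test 1: faults giving observed 0 are {U1 stuck-at-0, U1 inverted output, U2 stuck-at-0, U2 inverted output, U3 stuck-at-0, U3 inverted output, U4 stuck-at-1, U4 inverted output, U5 stuck-at-0, U5 inverted output, U6 stuck-at-0, U6 inverted output}.
Test 2 (in0=0, in1=1, in2=0): fault-free U1=0, U2=0, U3=1, U4=1, U5=0, U6=0 → 0; observed 1. Eliminates U1 stuck-at-0, U2 stuck-at-0, U3 stuck-at-0, U3 inverted output, U4 stuck-at-1, U5 stuck-at-0, U6 stuck-at-0.
Test 3 (in0=0, in1=0, in2=0): fault-free U1=0, U2=0, U3=1, U4=1, U5=0, U6=0 → 0; observed 0. Eliminates U2 inverted output, U4 inverted output, U5 inverted output, U6 inverted output.
Only U1 inverted output is consistent with every test.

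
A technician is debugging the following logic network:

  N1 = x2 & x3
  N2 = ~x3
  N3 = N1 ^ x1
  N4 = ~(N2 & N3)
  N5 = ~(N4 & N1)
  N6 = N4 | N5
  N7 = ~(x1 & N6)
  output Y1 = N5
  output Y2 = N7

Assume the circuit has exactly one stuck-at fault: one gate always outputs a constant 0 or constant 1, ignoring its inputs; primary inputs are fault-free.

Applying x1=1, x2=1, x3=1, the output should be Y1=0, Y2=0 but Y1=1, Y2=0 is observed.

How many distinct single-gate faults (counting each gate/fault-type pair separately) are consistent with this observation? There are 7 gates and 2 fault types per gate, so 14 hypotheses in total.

Fault-free: N1=1, N2=0, N3=0, N4=1, N5=0, N6=1, N7=0 → Y1=0, Y2=0. Observed Y1=1, Y2=0.
  N1 stuck-at-0: output Y1=1, Y2=0 ✓
  N1 stuck-at-1: output Y1=0, Y2=0 ✗
  N2 stuck-at-0: output Y1=0, Y2=0 ✗
  N2 stuck-at-1: output Y1=0, Y2=0 ✗
  N3 stuck-at-0: output Y1=0, Y2=0 ✗
  N3 stuck-at-1: output Y1=0, Y2=0 ✗
  N4 stuck-at-0: output Y1=1, Y2=0 ✓
  N4 stuck-at-1: output Y1=0, Y2=0 ✗
  N5 stuck-at-0: output Y1=0, Y2=0 ✗
  N5 stuck-at-1: output Y1=1, Y2=0 ✓
  N6 stuck-at-0: output Y1=0, Y2=1 ✗
  N6 stuck-at-1: output Y1=0, Y2=0 ✗
  N7 stuck-at-0: output Y1=0, Y2=0 ✗
  N7 stuck-at-1: output Y1=0, Y2=1 ✗
Consistent faults: {N1 stuck-at-0, N4 stuck-at-0, N5 stuck-at-1} — 3 in all.

3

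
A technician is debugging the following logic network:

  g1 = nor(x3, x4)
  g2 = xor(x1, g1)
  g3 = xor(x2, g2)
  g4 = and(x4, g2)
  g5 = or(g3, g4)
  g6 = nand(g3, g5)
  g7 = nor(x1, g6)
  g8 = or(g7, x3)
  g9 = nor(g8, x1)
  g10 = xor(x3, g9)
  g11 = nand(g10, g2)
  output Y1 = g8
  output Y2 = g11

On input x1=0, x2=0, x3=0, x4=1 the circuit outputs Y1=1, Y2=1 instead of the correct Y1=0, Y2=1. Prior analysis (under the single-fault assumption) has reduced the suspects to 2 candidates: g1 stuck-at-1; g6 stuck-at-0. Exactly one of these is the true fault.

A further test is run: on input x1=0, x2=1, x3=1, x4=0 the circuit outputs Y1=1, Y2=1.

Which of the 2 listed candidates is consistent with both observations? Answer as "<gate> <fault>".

Evaluate each candidate on input x1=0, x2=1, x3=1, x4=0:
  g1 stuck-at-1: g1=1 [stuck-at-1], g2=1, g3=0, g4=0, g5=0, g6=1, g7=0, g8=1, g9=0, g10=1, g11=0 → Y1=1, Y2=0 — eliminated
  g6 stuck-at-0: g1=0, g2=0, g3=1, g4=0, g5=1, g6=0 [stuck-at-0], g7=1, g8=1, g9=0, g10=1, g11=1 → Y1=1, Y2=1 — matches
Only g6 stuck-at-0 reproduces the observed Y1=1, Y2=1.

g6 stuck-at-0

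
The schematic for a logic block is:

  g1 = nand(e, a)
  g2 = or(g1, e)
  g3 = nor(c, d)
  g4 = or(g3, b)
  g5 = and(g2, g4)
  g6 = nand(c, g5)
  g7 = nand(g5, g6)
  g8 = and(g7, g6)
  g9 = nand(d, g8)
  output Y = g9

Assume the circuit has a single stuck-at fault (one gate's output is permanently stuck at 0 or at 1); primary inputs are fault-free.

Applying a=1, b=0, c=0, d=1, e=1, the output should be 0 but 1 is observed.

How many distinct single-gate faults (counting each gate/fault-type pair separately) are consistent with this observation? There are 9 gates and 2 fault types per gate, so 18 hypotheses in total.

7

Fault-free: g1=0, g2=1, g3=0, g4=0, g5=0, g6=1, g7=1, g8=1, g9=0 → 0. Observed 1.
  g1: none of the 2 fault types match ✗
  g2: none of the 2 fault types match ✗
  g3: stuck-at-1 ✓; others ✗
  g4: stuck-at-1 ✓; others ✗
  g5: stuck-at-1 ✓; others ✗
  g6: stuck-at-0 ✓; others ✗
  g7: stuck-at-0 ✓; others ✗
  g8: stuck-at-0 ✓; others ✗
  g9: stuck-at-1 ✓; others ✗
Consistent faults: {g3 stuck-at-1, g4 stuck-at-1, g5 stuck-at-1, g6 stuck-at-0, g7 stuck-at-0, g8 stuck-at-0, g9 stuck-at-1} — 7 in all.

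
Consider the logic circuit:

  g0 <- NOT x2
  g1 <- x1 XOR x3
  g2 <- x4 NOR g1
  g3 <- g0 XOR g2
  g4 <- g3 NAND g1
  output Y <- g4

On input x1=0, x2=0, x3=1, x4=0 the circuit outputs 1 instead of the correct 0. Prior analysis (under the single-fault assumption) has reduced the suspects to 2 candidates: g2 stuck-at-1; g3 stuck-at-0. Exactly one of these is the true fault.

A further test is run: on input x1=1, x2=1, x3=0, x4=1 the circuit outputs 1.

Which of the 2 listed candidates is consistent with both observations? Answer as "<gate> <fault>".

g3 stuck-at-0

Evaluate each candidate on input x1=1, x2=1, x3=0, x4=1:
  g2 stuck-at-1: g0=0, g1=1, g2=1 [stuck-at-1], g3=1, g4=0 → 0 — eliminated
  g3 stuck-at-0: g0=0, g1=1, g2=0, g3=0 [stuck-at-0], g4=1 → 1 — matches
Only g3 stuck-at-0 reproduces the observed 1.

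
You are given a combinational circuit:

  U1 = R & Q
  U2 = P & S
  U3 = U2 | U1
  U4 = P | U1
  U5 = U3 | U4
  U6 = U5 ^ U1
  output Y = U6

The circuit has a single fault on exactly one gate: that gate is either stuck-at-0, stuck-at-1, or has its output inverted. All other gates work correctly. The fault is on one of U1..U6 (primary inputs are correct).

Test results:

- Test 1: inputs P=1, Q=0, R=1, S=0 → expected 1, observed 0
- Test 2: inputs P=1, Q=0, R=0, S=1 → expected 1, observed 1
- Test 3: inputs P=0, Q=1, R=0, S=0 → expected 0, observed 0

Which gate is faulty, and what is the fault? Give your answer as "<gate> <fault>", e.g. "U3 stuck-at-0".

U4 stuck-at-0

Fault-free values for test 1 (P=1, Q=0, R=1, S=0): U1=0, U2=0, U3=0, U4=1, U5=1, U6=1, giving Y=1. Observed 0.
Test 1: faults giving observed 0 are {U1 stuck-at-1, U1 inverted output, U4 stuck-at-0, U4 inverted output, U5 stuck-at-0, U5 inverted output, U6 stuck-at-0, U6 inverted output}.
Test 2 (P=1, Q=0, R=0, S=1): fault-free U1=0, U2=1, U3=1, U4=1, U5=1, U6=1 → 1; observed 1. Eliminates U1 stuck-at-1, U1 inverted output, U5 stuck-at-0, U5 inverted output, U6 stuck-at-0, U6 inverted output.
Test 3 (P=0, Q=1, R=0, S=0): fault-free U1=0, U2=0, U3=0, U4=0, U5=0, U6=0 → 0; observed 0. Eliminates U4 inverted output.
Only U4 stuck-at-0 is consistent with every test.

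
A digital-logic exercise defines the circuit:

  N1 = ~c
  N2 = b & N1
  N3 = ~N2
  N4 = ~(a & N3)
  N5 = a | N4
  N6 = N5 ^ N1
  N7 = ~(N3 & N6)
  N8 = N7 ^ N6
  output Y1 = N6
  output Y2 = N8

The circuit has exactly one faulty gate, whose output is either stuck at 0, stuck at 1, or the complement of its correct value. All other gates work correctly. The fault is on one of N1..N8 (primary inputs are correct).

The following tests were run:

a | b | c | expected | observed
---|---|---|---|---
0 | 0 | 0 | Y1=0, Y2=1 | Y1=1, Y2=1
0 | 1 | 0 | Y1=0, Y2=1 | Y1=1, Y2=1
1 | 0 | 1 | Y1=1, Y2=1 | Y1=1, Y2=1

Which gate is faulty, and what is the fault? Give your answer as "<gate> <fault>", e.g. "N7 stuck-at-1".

N1 stuck-at-0

Fault-free values for test 1 (a=0, b=0, c=0): N1=1, N2=0, N3=1, N4=1, N5=1, N6=0, N7=1, N8=1, giving Y1=0, Y2=1. Observed Y1=1, Y2=1.
Test 1: faults giving observed Y1=1, Y2=1 are {N1 stuck-at-0, N1 inverted output, N4 stuck-at-0, N4 inverted output, N5 stuck-at-0, N5 inverted output, N6 stuck-at-1, N6 inverted output}.
Test 2 (a=0, b=1, c=0): fault-free N1=1, N2=1, N3=0, N4=1, N5=1, N6=0, N7=1, N8=1 → Y1=0, Y2=1; observed Y1=1, Y2=1. Eliminates N4 stuck-at-0, N4 inverted output, N5 stuck-at-0, N5 inverted output, N6 stuck-at-1, N6 inverted output.
Test 3 (a=1, b=0, c=1): fault-free N1=0, N2=0, N3=1, N4=0, N5=1, N6=1, N7=0, N8=1 → Y1=1, Y2=1; observed Y1=1, Y2=1. Eliminates N1 inverted output.
Only N1 stuck-at-0 is consistent with every test.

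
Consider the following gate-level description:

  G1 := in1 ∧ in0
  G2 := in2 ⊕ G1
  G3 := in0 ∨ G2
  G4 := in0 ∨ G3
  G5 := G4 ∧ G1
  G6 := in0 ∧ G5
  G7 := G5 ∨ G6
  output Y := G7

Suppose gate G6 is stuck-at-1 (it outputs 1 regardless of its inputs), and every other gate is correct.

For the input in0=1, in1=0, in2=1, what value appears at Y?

1

Propagate with G6 forced: G1=0, G2=1, G3=1, G4=1, G5=0, G6=1 [stuck-at-1], G7=1.
So Y = 1. (Without the fault it would be 0.)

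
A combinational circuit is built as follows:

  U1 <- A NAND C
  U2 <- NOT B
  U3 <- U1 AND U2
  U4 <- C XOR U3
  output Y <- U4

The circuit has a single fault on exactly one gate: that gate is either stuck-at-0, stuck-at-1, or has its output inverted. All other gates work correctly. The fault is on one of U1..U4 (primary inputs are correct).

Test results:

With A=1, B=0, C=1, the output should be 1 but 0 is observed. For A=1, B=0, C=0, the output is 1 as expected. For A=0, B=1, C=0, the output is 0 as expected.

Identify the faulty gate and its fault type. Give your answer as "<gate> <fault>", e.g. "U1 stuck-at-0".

Fault-free values for test 1 (A=1, B=0, C=1): U1=0, U2=1, U3=0, U4=1, giving Y=1. Observed 0.
Test 1: faults giving observed 0 are {U1 stuck-at-1, U1 inverted output, U3 stuck-at-1, U3 inverted output, U4 stuck-at-0, U4 inverted output}.
Test 2 (A=1, B=0, C=0): fault-free U1=1, U2=1, U3=1, U4=1 → 1; observed 1. Eliminates U1 inverted output, U3 inverted output, U4 stuck-at-0, U4 inverted output.
Test 3 (A=0, B=1, C=0): fault-free U1=1, U2=0, U3=0, U4=0 → 0; observed 0. Eliminates U3 stuck-at-1.
Only U1 stuck-at-1 is consistent with every test.

U1 stuck-at-1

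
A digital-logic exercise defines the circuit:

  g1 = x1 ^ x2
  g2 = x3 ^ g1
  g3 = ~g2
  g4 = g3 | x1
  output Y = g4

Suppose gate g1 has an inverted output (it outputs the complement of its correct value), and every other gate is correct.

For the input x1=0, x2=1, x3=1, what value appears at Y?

0

Propagate with g1 forced: g1=0 [inverted output], g2=1, g3=0, g4=0.
So Y = 0. (Without the fault it would be 1.)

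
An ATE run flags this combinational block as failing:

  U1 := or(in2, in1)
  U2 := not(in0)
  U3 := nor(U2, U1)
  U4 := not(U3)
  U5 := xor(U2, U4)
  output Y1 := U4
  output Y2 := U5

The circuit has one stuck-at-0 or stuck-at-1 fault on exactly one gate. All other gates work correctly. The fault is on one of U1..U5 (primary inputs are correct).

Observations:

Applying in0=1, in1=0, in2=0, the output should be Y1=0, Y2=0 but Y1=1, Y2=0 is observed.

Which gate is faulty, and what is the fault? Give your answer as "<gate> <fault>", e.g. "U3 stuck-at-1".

Fault-free values for test 1 (in0=1, in1=0, in2=0): U1=0, U2=0, U3=1, U4=0, U5=0, giving Y1=0, Y2=0. Observed Y1=1, Y2=0.
Test 1: faults giving observed Y1=1, Y2=0 are {U2 stuck-at-1}.
Only U2 stuck-at-1 is consistent with every test.

U2 stuck-at-1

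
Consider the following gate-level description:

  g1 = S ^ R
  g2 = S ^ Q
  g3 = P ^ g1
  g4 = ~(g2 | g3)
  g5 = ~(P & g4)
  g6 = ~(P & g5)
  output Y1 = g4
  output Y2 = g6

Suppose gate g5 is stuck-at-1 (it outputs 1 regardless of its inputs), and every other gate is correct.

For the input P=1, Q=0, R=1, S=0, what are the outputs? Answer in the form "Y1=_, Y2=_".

Propagate with g5 forced: g1=1, g2=0, g3=0, g4=1, g5=1 [stuck-at-1], g6=0.
So the outputs are Y1=1, Y2=0. (Without the fault they would be Y1=1, Y2=1.)

Y1=1, Y2=0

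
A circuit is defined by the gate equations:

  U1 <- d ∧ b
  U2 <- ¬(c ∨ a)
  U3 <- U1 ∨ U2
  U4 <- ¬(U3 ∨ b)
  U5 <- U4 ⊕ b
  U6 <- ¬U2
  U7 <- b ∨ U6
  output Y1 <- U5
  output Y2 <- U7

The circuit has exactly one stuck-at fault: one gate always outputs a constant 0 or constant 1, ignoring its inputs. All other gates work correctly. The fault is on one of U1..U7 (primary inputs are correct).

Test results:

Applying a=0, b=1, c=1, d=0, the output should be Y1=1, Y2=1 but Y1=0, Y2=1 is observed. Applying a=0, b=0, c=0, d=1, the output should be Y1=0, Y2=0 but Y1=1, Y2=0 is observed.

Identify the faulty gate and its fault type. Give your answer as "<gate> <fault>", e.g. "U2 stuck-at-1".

Fault-free values for test 1 (a=0, b=1, c=1, d=0): U1=0, U2=0, U3=0, U4=0, U5=1, U6=1, U7=1, giving Y1=1, Y2=1. Observed Y1=0, Y2=1.
Test 1: faults giving observed Y1=0, Y2=1 are {U4 stuck-at-1, U5 stuck-at-0}.
Test 2 (a=0, b=0, c=0, d=1): fault-free U1=0, U2=1, U3=1, U4=0, U5=0, U6=0, U7=0 → Y1=0, Y2=0; observed Y1=1, Y2=0. Eliminates U5 stuck-at-0.
Only U4 stuck-at-1 is consistent with every test.

U4 stuck-at-1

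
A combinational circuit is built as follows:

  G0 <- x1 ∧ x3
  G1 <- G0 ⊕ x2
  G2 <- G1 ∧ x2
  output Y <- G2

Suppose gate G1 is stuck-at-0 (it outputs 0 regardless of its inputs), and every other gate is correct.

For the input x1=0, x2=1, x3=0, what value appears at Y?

Propagate with G1 forced: G0=0, G1=0 [stuck-at-0], G2=0.
So Y = 0. (Without the fault it would be 1.)

0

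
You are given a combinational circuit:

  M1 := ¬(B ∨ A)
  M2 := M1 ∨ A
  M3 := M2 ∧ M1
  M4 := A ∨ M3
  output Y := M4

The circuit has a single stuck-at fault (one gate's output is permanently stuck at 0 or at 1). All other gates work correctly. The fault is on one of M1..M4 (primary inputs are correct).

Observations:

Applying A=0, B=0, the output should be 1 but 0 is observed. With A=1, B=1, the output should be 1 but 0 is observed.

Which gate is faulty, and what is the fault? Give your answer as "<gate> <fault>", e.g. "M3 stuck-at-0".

M4 stuck-at-0

Fault-free values for test 1 (A=0, B=0): M1=1, M2=1, M3=1, M4=1, giving Y=1. Observed 0.
Test 1: faults giving observed 0 are {M1 stuck-at-0, M2 stuck-at-0, M3 stuck-at-0, M4 stuck-at-0}.
Test 2 (A=1, B=1): fault-free M1=0, M2=1, M3=0, M4=1 → 1; observed 0. Eliminates M1 stuck-at-0, M2 stuck-at-0, M3 stuck-at-0.
Only M4 stuck-at-0 is consistent with every test.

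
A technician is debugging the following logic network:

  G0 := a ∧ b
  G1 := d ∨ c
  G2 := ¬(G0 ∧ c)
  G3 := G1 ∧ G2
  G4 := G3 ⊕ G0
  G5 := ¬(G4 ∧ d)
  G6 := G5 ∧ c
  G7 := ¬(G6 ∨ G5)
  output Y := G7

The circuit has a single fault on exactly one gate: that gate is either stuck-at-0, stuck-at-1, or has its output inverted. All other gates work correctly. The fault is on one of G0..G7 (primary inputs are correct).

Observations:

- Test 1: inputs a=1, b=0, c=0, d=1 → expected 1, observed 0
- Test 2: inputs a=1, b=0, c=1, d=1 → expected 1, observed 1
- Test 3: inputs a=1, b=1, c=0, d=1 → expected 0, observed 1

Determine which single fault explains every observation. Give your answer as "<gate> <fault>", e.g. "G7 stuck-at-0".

G0 inverted output

Fault-free values for test 1 (a=1, b=0, c=0, d=1): G0=0, G1=1, G2=1, G3=1, G4=1, G5=0, G6=0, G7=1, giving Y=1. Observed 0.
Test 1: faults giving observed 0 are {G0 stuck-at-1, G0 inverted output, G1 stuck-at-0, G1 inverted output, G2 stuck-at-0, G2 inverted output, G3 stuck-at-0, G3 inverted output, G4 stuck-at-0, G4 inverted output, G5 stuck-at-1, G5 inverted output, G6 stuck-at-1, G6 inverted output, G7 stuck-at-0, G7 inverted output}.
Test 2 (a=1, b=0, c=1, d=1): fault-free G0=0, G1=1, G2=1, G3=1, G4=1, G5=0, G6=0, G7=1 → 1; observed 1. Eliminates G1 stuck-at-0, G1 inverted output, G2 stuck-at-0, G2 inverted output, G3 stuck-at-0, G3 inverted output, G4 stuck-at-0, G4 inverted output, G5 stuck-at-1, G5 inverted output, G6 stuck-at-1, G6 inverted output, G7 stuck-at-0, G7 inverted output.
Test 3 (a=1, b=1, c=0, d=1): fault-free G0=1, G1=1, G2=1, G3=1, G4=0, G5=1, G6=0, G7=0 → 0; observed 1. Eliminates G0 stuck-at-1.
Only G0 inverted output is consistent with every test.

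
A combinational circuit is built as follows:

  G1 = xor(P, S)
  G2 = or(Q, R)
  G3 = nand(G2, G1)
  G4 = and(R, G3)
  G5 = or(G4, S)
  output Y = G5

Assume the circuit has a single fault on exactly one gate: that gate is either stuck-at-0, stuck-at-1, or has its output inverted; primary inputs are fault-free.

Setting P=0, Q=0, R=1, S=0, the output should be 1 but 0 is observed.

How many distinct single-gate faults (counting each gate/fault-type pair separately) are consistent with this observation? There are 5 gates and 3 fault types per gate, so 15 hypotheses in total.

Fault-free: G1=0, G2=1, G3=1, G4=1, G5=1 → 1. Observed 0.
  G1: stuck-at-1, inverted output ✓; others ✗
  G2: none of the 3 fault types match ✗
  G3: stuck-at-0, inverted output ✓; others ✗
  G4: stuck-at-0, inverted output ✓; others ✗
  G5: stuck-at-0, inverted output ✓; others ✗
Consistent faults: {G1 stuck-at-1, G1 inverted output, G3 stuck-at-0, G3 inverted output, G4 stuck-at-0, G4 inverted output, G5 stuck-at-0, G5 inverted output} — 8 in all.

8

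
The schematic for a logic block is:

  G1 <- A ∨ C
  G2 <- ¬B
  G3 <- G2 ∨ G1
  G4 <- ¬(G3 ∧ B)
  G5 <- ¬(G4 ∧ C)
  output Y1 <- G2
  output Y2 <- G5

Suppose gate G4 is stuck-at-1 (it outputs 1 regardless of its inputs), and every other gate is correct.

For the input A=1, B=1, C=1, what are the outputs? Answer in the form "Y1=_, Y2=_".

Y1=0, Y2=0

Propagate with G4 forced: G1=1, G2=0, G3=1, G4=1 [stuck-at-1], G5=0.
So the outputs are Y1=0, Y2=0. (Without the fault they would be Y1=0, Y2=1.)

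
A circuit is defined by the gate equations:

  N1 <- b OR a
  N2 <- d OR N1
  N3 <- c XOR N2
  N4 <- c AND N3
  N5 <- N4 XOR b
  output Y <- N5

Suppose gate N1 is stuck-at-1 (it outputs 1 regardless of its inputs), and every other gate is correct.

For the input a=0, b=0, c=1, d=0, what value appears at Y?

Propagate with N1 forced: N1=1 [stuck-at-1], N2=1, N3=0, N4=0, N5=0.
So Y = 0. (Without the fault it would be 1.)

0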